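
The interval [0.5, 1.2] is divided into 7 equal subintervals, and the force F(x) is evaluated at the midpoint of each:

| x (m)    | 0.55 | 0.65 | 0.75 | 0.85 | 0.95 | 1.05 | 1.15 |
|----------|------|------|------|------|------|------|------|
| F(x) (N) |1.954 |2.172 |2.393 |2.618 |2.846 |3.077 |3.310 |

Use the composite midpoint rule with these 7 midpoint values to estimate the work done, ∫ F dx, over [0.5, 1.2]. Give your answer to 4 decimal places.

h = 0.1, n = 7.
h·[y(m₁) + y(m₂) + y(m₃) + y(m₄) + y(m₅) + y(m₆) + y(m₇)] = 0.1·(18.370) = 1.8370.

1.8370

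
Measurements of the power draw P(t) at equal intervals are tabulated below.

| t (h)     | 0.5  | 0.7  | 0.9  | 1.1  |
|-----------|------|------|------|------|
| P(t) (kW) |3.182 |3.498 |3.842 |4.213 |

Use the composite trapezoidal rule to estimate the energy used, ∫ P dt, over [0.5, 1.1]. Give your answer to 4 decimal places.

2.2075

h = 0.2, n = 3.
(h/2)·[y₀ + 2y₁ + 2y₂ + y₃] = 0.1·(22.075) = 2.2075.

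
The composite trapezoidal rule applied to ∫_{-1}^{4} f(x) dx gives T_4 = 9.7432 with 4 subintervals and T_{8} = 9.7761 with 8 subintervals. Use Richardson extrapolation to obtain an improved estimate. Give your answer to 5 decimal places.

R = (4·T_{8} − T_4) / 3 = (4·9.7761 − 9.7432)/3 = (29.3612)/3 = 9.78707.

9.78707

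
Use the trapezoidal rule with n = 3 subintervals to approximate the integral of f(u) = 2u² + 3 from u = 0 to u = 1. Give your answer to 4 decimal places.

3.7037

h = (1 − 0)/3 = 0.333333.
Nodes u₀,…,u₃ = 0, 0.333333, 0.666667, 1.
f(u) = 2u² + 3: f₀=3, f₁=3.222222, f₂=3.888889, f₃=5.
(h/2)·[f₀ + 2f₁ + 2f₂ + f₃] = 0.166667·(22.222222) = 3.7037.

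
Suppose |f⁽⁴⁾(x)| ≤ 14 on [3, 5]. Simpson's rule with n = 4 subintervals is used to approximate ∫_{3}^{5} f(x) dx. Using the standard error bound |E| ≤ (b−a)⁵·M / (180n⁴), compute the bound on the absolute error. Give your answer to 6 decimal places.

0.009722

|E| ≤ (2)⁵·14 / (180·4⁴) = 448/46080 = 0.009722.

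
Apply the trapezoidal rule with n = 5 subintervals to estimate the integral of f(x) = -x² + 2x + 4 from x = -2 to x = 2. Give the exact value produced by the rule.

h = (2 − (-2))/5 = 0.8.
Nodes x₀,…,x₅ = -2, -1.2, -0.4, 0.4, 1.2, 2.
f(x) = -x² + 2x + 4: f₀=-4, f₁=0.16, f₂=3.04, f₃=4.64, f₄=4.96, f₅=4.
(h/2)·[f₀ + 2f₁ + 2f₂ + 2f₃ + 2f₄ + f₅] = 0.4·(25.6) = 10.24.

10.24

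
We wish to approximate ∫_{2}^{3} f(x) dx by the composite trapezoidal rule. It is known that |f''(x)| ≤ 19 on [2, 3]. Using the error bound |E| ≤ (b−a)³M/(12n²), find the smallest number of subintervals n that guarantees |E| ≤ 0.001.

40

Need 19/(12n²) ≤ 0.001.
n² ≥ 19/(12·0.001) = 1583.33 ⇒ n ≥ 39.7911, so the smallest n is 40.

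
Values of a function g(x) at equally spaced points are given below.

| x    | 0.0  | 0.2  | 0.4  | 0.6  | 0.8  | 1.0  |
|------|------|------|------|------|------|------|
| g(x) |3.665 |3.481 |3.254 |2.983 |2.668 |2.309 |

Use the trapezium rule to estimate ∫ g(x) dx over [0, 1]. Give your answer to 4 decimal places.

h = 0.2, n = 5.
(h/2)·[y₀ + 2y₁ + 2y₂ + 2y₃ + 2y₄ + y₅] = 0.1·(30.746) = 3.0746.

3.0746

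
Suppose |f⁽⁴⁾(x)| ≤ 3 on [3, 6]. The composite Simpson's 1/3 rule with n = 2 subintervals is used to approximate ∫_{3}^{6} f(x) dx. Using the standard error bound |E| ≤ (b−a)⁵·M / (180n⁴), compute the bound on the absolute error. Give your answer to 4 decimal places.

|E| ≤ (3)⁵·3 / (180·2⁴) = 729/2880 = 0.2531.

0.2531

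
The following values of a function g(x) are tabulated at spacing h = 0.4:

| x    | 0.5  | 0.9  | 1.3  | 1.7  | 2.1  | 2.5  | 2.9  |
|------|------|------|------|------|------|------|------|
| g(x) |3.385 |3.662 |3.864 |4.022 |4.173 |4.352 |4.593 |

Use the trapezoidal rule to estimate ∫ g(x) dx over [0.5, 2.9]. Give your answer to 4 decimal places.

9.6248

h = 0.4, n = 6.
(h/2)·[y₀ + 2y₁ + 2y₂ + 2y₃ + 2y₄ + 2y₅ + y₆] = 0.2·(48.124) = 9.6248.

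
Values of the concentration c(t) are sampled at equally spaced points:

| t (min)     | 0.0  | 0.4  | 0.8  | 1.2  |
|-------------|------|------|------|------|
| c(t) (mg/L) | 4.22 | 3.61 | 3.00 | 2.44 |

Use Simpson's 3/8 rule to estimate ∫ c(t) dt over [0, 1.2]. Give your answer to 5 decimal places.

3.97350

h = 0.4, n = 3.
(3h/8)·[y₀ + 3y₁ + 3y₂ + y₃] = 0.15·(26.49) = 3.97350.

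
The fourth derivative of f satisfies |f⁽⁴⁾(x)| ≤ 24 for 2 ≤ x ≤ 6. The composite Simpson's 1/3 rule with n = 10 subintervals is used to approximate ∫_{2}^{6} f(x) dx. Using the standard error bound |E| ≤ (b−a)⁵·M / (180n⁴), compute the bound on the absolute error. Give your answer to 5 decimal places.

0.01365

|E| ≤ (4)⁵·24 / (180·10⁴) = 24576/1800000 = 0.01365.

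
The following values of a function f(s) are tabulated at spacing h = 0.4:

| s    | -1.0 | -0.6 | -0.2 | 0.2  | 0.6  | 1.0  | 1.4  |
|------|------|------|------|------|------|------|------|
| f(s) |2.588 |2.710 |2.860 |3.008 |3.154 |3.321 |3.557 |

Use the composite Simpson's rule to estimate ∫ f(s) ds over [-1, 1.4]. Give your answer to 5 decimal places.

h = 0.4, n = 6.
(h/3)·[y₀ + 4y₁ + 2y₂ + 4y₃ + 2y₄ + 4y₅ + y₆] = 0.133333·(54.329) = 7.24387.

7.24387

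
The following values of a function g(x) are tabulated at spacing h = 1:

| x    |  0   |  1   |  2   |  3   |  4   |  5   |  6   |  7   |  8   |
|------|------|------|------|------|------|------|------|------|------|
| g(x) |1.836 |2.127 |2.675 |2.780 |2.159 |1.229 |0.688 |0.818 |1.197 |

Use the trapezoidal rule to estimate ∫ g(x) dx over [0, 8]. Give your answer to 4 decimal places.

13.9925

h = 1, n = 8.
(h/2)·[y₀ + 2y₁ + 2y₂ + 2y₃ + 2y₄ + 2y₅ + 2y₆ + 2y₇ + y₈] = 0.5·(27.985) = 13.9925.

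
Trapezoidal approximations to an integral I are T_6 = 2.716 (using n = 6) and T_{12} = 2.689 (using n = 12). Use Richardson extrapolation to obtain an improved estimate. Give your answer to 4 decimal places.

R = (4·T_{12} − T_6) / 3 = (4·2.689 − 2.716)/3 = (8.040)/3 = 2.6800.

2.6800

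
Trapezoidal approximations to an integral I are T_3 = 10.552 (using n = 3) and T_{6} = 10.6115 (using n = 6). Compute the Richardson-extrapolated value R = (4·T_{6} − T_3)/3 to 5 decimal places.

10.63133

R = (4·T_{6} − T_3) / 3 = (4·10.6115 − 10.552)/3 = (31.8940)/3 = 10.63133.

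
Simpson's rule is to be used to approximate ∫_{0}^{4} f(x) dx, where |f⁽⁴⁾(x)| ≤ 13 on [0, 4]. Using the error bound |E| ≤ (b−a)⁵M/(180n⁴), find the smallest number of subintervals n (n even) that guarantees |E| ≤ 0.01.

Need 13312/(180n⁴) ≤ 0.01.
n⁴ ≥ 13312/(180·0.01) = 7395.56 ⇒ n ≥ 9.2735, so the smallest even n is 10. (n must be even for Simpson's rule.)

10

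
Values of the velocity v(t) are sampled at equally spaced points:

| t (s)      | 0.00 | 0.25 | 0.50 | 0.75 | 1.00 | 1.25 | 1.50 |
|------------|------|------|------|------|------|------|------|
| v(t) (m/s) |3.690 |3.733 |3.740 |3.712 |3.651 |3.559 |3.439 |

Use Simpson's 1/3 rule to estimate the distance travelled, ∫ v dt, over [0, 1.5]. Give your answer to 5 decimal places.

5.49392

h = 0.25, n = 6.
(h/3)·[y₀ + 4y₁ + 2y₂ + 4y₃ + 2y₄ + 4y₅ + y₆] = 0.083333·(65.927) = 5.49392.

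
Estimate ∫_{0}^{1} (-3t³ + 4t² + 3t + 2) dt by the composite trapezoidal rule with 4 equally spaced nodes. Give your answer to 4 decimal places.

h = (1 − 0)/3 = 0.333333.
Nodes t₀,…,t₃ = 0, 0.333333, 0.666667, 1.
f(t) = -3t³ + 4t² + 3t + 2: f₀=2, f₁=3.333333, f₂=4.888889, f₃=6.
(h/2)·[f₀ + 2f₁ + 2f₂ + f₃] = 0.166667·(24.444444) = 4.0741.

4.0741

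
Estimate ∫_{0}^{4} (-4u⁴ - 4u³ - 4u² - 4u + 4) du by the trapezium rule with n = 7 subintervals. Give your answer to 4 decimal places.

-1210.4357

h = (4 − 0)/7 = 0.571429.
Nodes u₀,…,u₇ = 0, 0.571429, 1.142857, 1.714286, 2.285714, 2.857143, 3.428571, 4.
f(u) = -4u⁴ - 4u³ - 4u² - 4u + 4: f₀=4, f₁=-0.764681, f₂=-18.590587, f₃=-69.309454, f₄=-182.988755, f₅=-399.931695, f₆=-770.677218, f₇=-1356.
(h/2)·[f₀ + 2f₁ + 2f₂ + 2f₃ + 2f₄ + 2f₅ + 2f₆ + f₇] = 0.285714·(-4236.524781) = -1210.4357.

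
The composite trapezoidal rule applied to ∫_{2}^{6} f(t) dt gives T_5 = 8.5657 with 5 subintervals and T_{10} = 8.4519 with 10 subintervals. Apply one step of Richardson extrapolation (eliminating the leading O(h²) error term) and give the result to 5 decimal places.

R = (4·T_{10} − T_5) / 3 = (4·8.4519 − 8.5657)/3 = (25.2419)/3 = 8.41397.

8.41397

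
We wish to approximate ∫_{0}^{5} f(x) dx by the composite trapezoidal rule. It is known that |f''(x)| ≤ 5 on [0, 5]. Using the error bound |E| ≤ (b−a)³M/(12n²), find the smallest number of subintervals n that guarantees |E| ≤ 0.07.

28

Need 625/(12n²) ≤ 0.07.
n² ≥ 625/(12·0.07) = 744.048 ⇒ n ≥ 27.2772, so the smallest n is 28.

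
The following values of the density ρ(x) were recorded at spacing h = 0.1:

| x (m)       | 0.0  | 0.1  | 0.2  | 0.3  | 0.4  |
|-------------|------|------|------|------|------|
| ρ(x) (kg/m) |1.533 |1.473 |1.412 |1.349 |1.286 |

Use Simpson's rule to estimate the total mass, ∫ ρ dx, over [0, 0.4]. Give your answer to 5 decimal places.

0.56437

h = 0.1, n = 4.
(h/3)·[y₀ + 4y₁ + 2y₂ + 4y₃ + y₄] = 0.033333·(16.931) = 0.56437.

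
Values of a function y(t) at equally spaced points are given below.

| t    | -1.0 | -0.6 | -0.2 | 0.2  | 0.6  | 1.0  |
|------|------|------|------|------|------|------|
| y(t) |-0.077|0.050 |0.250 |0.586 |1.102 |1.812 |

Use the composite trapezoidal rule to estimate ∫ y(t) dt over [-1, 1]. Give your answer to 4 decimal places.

1.1422

h = 0.4, n = 5.
(h/2)·[y₀ + 2y₁ + 2y₂ + 2y₃ + 2y₄ + y₅] = 0.2·(5.711) = 1.1422.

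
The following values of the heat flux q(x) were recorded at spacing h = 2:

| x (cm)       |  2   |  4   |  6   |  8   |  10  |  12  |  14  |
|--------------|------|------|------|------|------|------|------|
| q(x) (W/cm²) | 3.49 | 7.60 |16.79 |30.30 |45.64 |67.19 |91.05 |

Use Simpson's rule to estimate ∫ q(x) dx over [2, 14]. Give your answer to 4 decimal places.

426.5067

h = 2, n = 6.
(h/3)·[y₀ + 4y₁ + 2y₂ + 4y₃ + 2y₄ + 4y₅ + y₆] = 0.666667·(639.76) = 426.5067.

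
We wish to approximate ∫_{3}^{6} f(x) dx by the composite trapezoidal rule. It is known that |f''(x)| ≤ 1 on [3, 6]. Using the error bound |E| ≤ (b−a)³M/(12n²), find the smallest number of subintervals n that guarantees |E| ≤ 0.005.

22

Need 27/(12n²) ≤ 0.005.
n² ≥ 27/(12·0.005) = 450 ⇒ n ≥ 21.2132, so the smallest n is 22.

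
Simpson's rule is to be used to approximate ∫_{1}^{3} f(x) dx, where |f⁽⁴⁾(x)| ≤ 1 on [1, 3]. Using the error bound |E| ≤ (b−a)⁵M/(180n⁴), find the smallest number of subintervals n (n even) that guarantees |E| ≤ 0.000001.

Need 32/(180n⁴) ≤ 0.000001.
n⁴ ≥ 32/(180·0.000001) = 177778 ⇒ n ≥ 20.5338, so the smallest even n is 22. (n must be even for Simpson's rule.)

22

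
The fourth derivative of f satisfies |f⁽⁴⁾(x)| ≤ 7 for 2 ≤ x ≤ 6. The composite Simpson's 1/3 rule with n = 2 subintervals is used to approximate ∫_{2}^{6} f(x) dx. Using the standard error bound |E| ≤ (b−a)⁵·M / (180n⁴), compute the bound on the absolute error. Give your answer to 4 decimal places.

|E| ≤ (4)⁵·7 / (180·2⁴) = 7168/2880 = 2.4889.

2.4889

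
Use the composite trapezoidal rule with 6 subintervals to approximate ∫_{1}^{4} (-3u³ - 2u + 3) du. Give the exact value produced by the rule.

-200.0625

h = (4 − 1)/6 = 0.5.
Nodes u₀,…,u₆ = 1, 1.5, 2, 2.5, 3, 3.5, 4.
f(u) = -3u³ - 2u + 3: f₀=-2, f₁=-10.125, f₂=-25, f₃=-48.875, f₄=-84, f₅=-132.625, f₆=-197.
(h/2)·[f₀ + 2f₁ + 2f₂ + 2f₃ + 2f₄ + 2f₅ + f₆] = 0.25·(-800.25) = -200.0625.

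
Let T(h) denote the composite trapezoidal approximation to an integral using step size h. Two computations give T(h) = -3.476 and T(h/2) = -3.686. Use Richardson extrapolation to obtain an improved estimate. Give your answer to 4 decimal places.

R = (4·T(h/2) − T(h)) / 3 = (4·(-3.686) − (-3.476))/3 = (-11.268)/3 = -3.7560.

-3.7560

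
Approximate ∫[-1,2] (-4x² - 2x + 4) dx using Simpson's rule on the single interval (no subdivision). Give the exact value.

-3

S = (b−a)/6 · [f(-1) + 4f(0.5) + f(2)] = 0.5·[2 + 4·2 + (-16)] = -3.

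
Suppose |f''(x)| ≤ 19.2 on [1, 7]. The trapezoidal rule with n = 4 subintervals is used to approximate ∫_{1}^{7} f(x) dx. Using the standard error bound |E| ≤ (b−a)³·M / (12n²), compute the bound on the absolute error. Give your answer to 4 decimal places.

21.6000

|E| ≤ (6)³·19.2 / (12·4²) = 4147.2/192 = 21.6000.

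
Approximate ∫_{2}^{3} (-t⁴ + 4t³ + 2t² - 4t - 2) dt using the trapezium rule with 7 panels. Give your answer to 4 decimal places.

h = (3 − 2)/7 = 0.142857.
Nodes t₀,…,t₇ = 2, 2.142857, 2.285714, 2.428571, 2.571429, 2.714286, 2.857143, 3.
f(t) = -t⁴ + 4t³ + 2t² - 4t - 2: f₀=14, f₁=16.885881, f₂=19.777593, f₃=22.590171, f₄=25.228655, f₅=27.588088, f₆=29.553519, f₇=31.
(h/2)·[f₀ + 2f₁ + 2f₂ + 2f₃ + 2f₄ + 2f₅ + 2f₆ + f₇] = 0.071429·(328.247813) = 23.4463.

23.4463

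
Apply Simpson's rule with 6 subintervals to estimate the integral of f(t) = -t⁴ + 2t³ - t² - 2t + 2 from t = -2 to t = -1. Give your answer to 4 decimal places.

-11.0334

h = (-1 − (-2))/6 = 0.166667.
Nodes t₀,…,t₆ = -2, -1.833333, -1.666667, -1.5, -1.333333, -1.166667, -1.
f(t) = -t⁴ + 2t³ - t² - 2t + 2: f₀=-30, f₁=-21.315586, f₂=-14.419753, f₃=-9.0625, f₄=-5.012346, f₅=-2.056327, f₆=0.
(h/3)·[f₀ + 4f₁ + 2f₂ + 4f₃ + 2f₄ + 4f₅ + f₆] = 0.055556·(-198.601852) = -11.0334.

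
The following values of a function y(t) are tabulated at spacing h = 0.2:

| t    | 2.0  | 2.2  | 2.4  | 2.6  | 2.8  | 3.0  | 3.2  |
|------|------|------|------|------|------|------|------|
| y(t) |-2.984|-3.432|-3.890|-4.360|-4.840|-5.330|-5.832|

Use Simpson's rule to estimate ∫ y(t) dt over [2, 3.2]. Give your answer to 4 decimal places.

h = 0.2, n = 6.
(h/3)·[y₀ + 4y₁ + 2y₂ + 4y₃ + 2y₄ + 4y₅ + y₆] = 0.066667·(-78.764) = -5.2509.

-5.2509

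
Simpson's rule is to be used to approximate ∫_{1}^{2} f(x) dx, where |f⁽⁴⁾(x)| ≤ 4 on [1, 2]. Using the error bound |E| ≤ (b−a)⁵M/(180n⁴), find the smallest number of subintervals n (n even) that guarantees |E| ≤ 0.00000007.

24

Need 4/(180n⁴) ≤ 0.00000007.
n⁴ ≥ 4/(180·0.00000007) = 317460 ⇒ n ≥ 23.7368, so the smallest even n is 24. (n must be even for Simpson's rule.)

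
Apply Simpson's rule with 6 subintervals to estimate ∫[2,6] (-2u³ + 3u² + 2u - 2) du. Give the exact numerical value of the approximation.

h = (6 − 2)/6 = 0.666667.
Nodes u₀,…,u₆ = 2, 2.666667, 3.333333, 4, 4.666667, 5.333333, 6.
f(u) = -2u³ + 3u² + 2u - 2: f₀=-2, f₁=-13.259259, f₂=-36.074074, f₃=-74, f₄=-130.592593, f₅=-209.407407, f₆=-314.
(h/3)·[f₀ + 4f₁ + 2f₂ + 4f₃ + 2f₄ + 4f₅ + f₆] = 0.222222·(-1836) = -408.

-408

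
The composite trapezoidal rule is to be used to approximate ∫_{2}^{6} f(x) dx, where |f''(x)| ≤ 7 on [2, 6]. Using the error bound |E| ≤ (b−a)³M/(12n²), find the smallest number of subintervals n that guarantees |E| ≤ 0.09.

Need 448/(12n²) ≤ 0.09.
n² ≥ 448/(12·0.09) = 414.815 ⇒ n ≥ 20.3670, so the smallest n is 21.

21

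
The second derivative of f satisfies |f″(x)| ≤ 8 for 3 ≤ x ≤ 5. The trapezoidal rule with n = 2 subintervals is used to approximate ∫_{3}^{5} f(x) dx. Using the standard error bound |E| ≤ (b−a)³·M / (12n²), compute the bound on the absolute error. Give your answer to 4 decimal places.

1.3333

|E| ≤ (2)³·8 / (12·2²) = 64/48 = 1.3333.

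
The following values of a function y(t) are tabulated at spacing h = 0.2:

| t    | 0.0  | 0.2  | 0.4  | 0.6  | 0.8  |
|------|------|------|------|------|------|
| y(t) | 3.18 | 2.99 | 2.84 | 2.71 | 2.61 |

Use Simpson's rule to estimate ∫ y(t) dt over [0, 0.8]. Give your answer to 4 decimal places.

h = 0.2, n = 4.
(h/3)·[y₀ + 4y₁ + 2y₂ + 4y₃ + y₄] = 0.066667·(34.27) = 2.2847.

2.2847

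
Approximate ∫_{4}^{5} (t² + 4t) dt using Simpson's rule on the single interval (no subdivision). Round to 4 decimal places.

S = (b−a)/6 · [f(4) + 4f(4.5) + f(5)] = 0.166667·[32 + 4·38.25 + 45] = 38.3333.

38.3333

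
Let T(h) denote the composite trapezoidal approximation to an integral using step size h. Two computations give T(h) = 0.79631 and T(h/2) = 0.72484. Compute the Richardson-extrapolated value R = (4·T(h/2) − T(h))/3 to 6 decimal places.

0.701017

R = (4·T(h/2) − T(h)) / 3 = (4·0.72484 − 0.79631)/3 = (2.10305)/3 = 0.701017.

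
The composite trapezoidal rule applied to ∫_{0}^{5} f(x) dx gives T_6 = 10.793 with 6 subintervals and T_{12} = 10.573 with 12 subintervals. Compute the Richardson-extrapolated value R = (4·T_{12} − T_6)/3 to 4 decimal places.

R = (4·T_{12} − T_6) / 3 = (4·10.573 − 10.793)/3 = (31.499)/3 = 10.4997.

10.4997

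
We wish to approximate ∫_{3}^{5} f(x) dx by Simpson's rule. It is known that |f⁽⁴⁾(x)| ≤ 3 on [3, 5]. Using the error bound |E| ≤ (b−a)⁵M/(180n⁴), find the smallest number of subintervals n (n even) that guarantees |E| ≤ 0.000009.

16

Need 96/(180n⁴) ≤ 0.000009.
n⁴ ≥ 96/(180·0.000009) = 59259.3 ⇒ n ≥ 15.6023, so the smallest even n is 16. (n must be even for Simpson's rule.)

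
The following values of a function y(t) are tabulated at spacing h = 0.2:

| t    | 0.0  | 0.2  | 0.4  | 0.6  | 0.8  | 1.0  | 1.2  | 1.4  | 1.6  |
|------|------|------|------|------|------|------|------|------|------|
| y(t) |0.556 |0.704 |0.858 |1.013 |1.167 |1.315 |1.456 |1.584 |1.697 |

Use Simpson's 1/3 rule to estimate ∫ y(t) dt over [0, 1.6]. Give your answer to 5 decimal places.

1.84527

h = 0.2, n = 8.
(h/3)·[y₀ + 4y₁ + 2y₂ + 4y₃ + 2y₄ + 4y₅ + 2y₆ + 4y₇ + y₈] = 0.066667·(27.679) = 1.84527.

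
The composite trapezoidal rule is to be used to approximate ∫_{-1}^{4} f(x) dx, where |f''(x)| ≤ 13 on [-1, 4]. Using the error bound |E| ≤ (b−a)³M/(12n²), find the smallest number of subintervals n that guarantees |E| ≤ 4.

6

Need 1625/(12n²) ≤ 4.
n² ≥ 1625/(12·4) = 33.8542 ⇒ n ≥ 5.8184, so the smallest n is 6.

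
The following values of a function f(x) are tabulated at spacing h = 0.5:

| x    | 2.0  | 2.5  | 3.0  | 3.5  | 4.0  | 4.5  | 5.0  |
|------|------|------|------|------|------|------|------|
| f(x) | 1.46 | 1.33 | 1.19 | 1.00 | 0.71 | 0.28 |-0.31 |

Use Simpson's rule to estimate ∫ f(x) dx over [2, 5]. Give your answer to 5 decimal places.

2.56500

h = 0.5, n = 6.
(h/3)·[y₀ + 4y₁ + 2y₂ + 4y₃ + 2y₄ + 4y₅ + y₆] = 0.166667·(15.39) = 2.56500.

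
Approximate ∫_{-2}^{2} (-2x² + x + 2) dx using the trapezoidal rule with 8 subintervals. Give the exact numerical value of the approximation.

h = (2 − (-2))/8 = 0.5.
Nodes x₀,…,x₈ = -2, -1.5, -1, -0.5, 0, 0.5, 1, 1.5, 2.
f(x) = -2x² + x + 2: f₀=-8, f₁=-4, f₂=-1, f₃=1, f₄=2, f₅=2, f₆=1, f₇=-1, f₈=-4.
(h/2)·[f₀ + 2f₁ + 2f₂ + 2f₃ + 2f₄ + 2f₅ + 2f₆ + 2f₇ + f₈] = 0.25·(-12) = -3.

-3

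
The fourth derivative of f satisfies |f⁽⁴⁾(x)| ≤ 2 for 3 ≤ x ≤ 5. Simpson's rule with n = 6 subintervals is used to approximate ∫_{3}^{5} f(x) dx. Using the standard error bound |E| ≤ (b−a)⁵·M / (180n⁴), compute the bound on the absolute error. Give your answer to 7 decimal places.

|E| ≤ (2)⁵·2 / (180·6⁴) = 64/233280 = 0.0002743.

0.0002743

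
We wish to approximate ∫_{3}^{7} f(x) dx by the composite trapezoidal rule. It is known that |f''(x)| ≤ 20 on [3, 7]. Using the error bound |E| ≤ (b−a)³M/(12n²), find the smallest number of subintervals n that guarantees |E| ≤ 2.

8

Need 1280/(12n²) ≤ 2.
n² ≥ 1280/(12·2) = 53.3333 ⇒ n ≥ 7.3030, so the smallest n is 8.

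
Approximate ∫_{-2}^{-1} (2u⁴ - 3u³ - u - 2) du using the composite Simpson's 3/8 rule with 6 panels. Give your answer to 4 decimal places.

23.1505

h = (-1 − (-2))/6 = 0.166667.
Nodes u₀,…,u₆ = -2, -1.833333, -1.666667, -1.5, -1.333333, -1.166667, -1.
f(u) = 2u⁴ - 3u³ - u - 2: f₀=56, f₁=40.913580, f₂=28.987654, f₃=19.75, f₄=12.765432, f₅=7.635802, f₆=4.
(3h/8)·[f₀ + 3f₁ + 3f₂ + 2f₃ + 3f₄ + 3f₅ + f₆] = 0.0625·(370.407407) = 23.1505.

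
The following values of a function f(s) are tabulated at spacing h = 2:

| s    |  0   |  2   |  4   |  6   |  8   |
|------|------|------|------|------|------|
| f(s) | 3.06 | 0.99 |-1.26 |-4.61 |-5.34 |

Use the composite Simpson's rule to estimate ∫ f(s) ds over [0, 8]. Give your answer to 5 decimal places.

h = 2, n = 4.
(h/3)·[y₀ + 4y₁ + 2y₂ + 4y₃ + y₄] = 0.666667·(-19.28) = -12.85333.

-12.85333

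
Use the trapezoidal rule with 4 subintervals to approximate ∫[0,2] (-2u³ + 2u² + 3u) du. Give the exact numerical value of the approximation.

3

h = (2 − 0)/4 = 0.5.
Nodes u₀,…,u₄ = 0, 0.5, 1, 1.5, 2.
f(u) = -2u³ + 2u² + 3u: f₀=0, f₁=1.75, f₂=3, f₃=2.25, f₄=-2.
(h/2)·[f₀ + 2f₁ + 2f₂ + 2f₃ + f₄] = 0.25·(12) = 3.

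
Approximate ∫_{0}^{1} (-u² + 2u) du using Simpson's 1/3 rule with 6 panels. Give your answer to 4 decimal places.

0.6667

h = (1 − 0)/6 = 0.166667.
Nodes u₀,…,u₆ = 0, 0.166667, 0.333333, 0.5, 0.666667, 0.833333, 1.
f(u) = -u² + 2u: f₀=0, f₁=0.305556, f₂=0.555556, f₃=0.75, f₄=0.888889, f₅=0.972222, f₆=1.
(h/3)·[f₀ + 4f₁ + 2f₂ + 4f₃ + 2f₄ + 4f₅ + f₆] = 0.055556·(12) = 0.6667.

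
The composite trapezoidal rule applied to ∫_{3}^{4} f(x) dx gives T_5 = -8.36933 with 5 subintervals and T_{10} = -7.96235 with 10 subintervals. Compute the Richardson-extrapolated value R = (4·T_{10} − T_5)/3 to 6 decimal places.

R = (4·T_{10} − T_5) / 3 = (4·(-7.96235) − (-8.36933))/3 = (-23.48007)/3 = -7.826690.

-7.826690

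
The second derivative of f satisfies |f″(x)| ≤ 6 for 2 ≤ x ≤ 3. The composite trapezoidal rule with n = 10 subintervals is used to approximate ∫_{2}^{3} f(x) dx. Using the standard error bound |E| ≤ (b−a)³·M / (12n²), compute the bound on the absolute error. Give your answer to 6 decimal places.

0.005000

|E| ≤ (1)³·6 / (12·10²) = 6/1200 = 0.005000.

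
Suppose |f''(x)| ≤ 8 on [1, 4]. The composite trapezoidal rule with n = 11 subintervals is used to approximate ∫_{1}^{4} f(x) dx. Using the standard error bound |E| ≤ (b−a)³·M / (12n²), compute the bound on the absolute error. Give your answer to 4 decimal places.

0.1488

|E| ≤ (3)³·8 / (12·11²) = 216/1452 = 0.1488.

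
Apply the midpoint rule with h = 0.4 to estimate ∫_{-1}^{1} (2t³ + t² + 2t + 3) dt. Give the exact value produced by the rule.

6.64

h = (1 − (-1))/5 = 0.4.
Midpoints m₁,…,m₅ = -0.8, -0.4, 0, 0.4, 0.8.
f(m₁)=1.016, f(m₂)=2.232, f(m₃)=3, f(m₄)=4.088, f(m₅)=6.264.
h·[f(m₁) + f(m₂) + f(m₃) + f(m₄) + f(m₅)] = 0.4·(16.6) = 6.64.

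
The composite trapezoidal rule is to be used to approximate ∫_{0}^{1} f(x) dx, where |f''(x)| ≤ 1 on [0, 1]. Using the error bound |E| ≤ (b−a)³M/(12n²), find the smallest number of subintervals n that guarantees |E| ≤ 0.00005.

Need 1/(12n²) ≤ 0.00005.
n² ≥ 1/(12·0.00005) = 1666.67 ⇒ n ≥ 40.8248, so the smallest n is 41.

41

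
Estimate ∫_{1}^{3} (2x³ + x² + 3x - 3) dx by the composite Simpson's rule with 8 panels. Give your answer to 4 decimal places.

54.6667

h = (3 − 1)/8 = 0.25.
Nodes x₀,…,x₈ = 1, 1.25, 1.5, 1.75, 2, 2.25, 2.5, 2.75, 3.
f(x) = 2x³ + x² + 3x - 3: f₀=3, f₁=6.21875, f₂=10.5, f₃=16.03125, f₄=23, f₅=31.59375, f₆=42, f₇=54.40625, f₈=69.
(h/3)·[f₀ + 4f₁ + 2f₂ + 4f₃ + 2f₄ + 4f₅ + 2f₆ + 4f₇ + f₈] = 0.083333·(656) = 54.6667.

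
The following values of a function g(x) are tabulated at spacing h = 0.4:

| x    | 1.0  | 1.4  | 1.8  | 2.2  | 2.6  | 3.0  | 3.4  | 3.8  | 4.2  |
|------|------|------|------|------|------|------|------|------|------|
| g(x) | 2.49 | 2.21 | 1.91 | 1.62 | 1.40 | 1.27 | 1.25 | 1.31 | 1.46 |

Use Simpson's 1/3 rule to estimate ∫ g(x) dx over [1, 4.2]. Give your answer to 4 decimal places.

5.1613

h = 0.4, n = 8.
(h/3)·[y₀ + 4y₁ + 2y₂ + 4y₃ + 2y₄ + 4y₅ + 2y₆ + 4y₇ + y₈] = 0.133333·(38.71) = 5.1613.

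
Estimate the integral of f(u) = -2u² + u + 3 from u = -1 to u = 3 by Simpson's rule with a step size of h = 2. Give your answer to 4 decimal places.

-2.6667

h = (3 − (-1))/2 = 2.
Nodes u₀,…,u₂ = -1, 1, 3.
f(u) = -2u² + u + 3: f₀=0, f₁=2, f₂=-12.
(h/3)·[f₀ + 4f₁ + f₂] = 0.666667·(-4) = -2.6667.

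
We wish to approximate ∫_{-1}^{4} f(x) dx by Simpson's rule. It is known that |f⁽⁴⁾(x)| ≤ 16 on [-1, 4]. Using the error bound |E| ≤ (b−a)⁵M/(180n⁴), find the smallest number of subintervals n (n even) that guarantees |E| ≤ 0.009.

Need 50000/(180n⁴) ≤ 0.009.
n⁴ ≥ 50000/(180·0.009) = 30864.2 ⇒ n ≥ 13.2545, so the smallest even n is 14. (n must be even for Simpson's rule.)

14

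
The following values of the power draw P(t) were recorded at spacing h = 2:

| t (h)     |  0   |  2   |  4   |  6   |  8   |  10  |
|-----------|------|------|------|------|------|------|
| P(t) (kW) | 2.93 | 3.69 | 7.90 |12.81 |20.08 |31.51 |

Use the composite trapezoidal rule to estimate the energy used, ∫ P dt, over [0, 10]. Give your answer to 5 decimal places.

h = 2, n = 5.
(h/2)·[y₀ + 2y₁ + 2y₂ + 2y₃ + 2y₄ + y₅] = 1·(123.40) = 123.40000.

123.40000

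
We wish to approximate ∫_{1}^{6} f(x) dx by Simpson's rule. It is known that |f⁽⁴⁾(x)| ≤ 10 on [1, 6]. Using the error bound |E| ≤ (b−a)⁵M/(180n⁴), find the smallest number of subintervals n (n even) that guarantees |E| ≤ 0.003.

Need 31250/(180n⁴) ≤ 0.003.
n⁴ ≥ 31250/(180·0.003) = 57870.4 ⇒ n ≥ 15.5101, so the smallest even n is 16. (n must be even for Simpson's rule.)

16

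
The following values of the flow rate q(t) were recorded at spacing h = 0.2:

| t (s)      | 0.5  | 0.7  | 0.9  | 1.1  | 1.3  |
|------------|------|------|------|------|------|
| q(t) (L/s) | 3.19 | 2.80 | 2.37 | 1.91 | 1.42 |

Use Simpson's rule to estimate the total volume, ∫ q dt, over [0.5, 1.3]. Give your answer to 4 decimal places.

h = 0.2, n = 4.
(h/3)·[y₀ + 4y₁ + 2y₂ + 4y₃ + y₄] = 0.066667·(28.19) = 1.8793.

1.8793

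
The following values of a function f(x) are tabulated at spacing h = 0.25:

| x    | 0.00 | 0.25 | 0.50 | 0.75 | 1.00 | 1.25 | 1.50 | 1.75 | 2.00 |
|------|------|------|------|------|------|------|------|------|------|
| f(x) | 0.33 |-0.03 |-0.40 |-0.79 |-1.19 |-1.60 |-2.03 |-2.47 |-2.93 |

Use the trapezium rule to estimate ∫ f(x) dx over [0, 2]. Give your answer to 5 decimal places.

h = 0.25, n = 8.
(h/2)·[y₀ + 2y₁ + 2y₂ + 2y₃ + 2y₄ + 2y₅ + 2y₆ + 2y₇ + y₈] = 0.125·(-19.62) = -2.45250.

-2.45250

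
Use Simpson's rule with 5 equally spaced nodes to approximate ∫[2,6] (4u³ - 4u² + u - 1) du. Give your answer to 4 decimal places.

1014.6667

h = (6 − 2)/4 = 1.
Nodes u₀,…,u₄ = 2, 3, 4, 5, 6.
f(u) = 4u³ - 4u² + u - 1: f₀=17, f₁=74, f₂=195, f₃=404, f₄=725.
(h/3)·[f₀ + 4f₁ + 2f₂ + 4f₃ + f₄] = 0.333333·(3044) = 1014.6667.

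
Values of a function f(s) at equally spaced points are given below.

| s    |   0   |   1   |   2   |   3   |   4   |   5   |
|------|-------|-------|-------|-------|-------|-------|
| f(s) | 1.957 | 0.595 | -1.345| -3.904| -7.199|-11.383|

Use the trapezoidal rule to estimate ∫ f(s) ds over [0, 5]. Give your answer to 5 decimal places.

-16.56600

h = 1, n = 5.
(h/2)·[y₀ + 2y₁ + 2y₂ + 2y₃ + 2y₄ + y₅] = 0.5·(-33.132) = -16.56600.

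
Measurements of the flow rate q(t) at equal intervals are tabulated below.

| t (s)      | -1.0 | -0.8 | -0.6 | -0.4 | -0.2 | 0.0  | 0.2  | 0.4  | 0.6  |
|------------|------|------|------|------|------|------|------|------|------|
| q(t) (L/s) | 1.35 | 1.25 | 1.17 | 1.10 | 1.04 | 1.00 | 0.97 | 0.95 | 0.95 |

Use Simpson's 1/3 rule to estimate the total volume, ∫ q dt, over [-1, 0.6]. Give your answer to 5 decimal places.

h = 0.2, n = 8.
(h/3)·[y₀ + 4y₁ + 2y₂ + 4y₃ + 2y₄ + 4y₅ + 2y₆ + 4y₇ + y₈] = 0.066667·(25.86) = 1.72400.

1.72400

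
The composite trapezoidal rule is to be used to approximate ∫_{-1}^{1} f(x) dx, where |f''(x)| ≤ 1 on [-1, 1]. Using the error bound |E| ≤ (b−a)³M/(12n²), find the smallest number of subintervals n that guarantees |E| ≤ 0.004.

13

Need 8/(12n²) ≤ 0.004.
n² ≥ 8/(12·0.004) = 166.667 ⇒ n ≥ 12.9099, so the smallest n is 13.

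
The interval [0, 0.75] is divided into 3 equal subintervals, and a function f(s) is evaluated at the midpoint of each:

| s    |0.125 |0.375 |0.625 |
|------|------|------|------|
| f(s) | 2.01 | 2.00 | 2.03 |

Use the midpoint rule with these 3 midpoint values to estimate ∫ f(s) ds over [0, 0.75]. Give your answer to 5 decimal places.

1.51000

h = 0.25, n = 3.
h·[y(m₁) + y(m₂) + y(m₃)] = 0.25·(6.04) = 1.51000.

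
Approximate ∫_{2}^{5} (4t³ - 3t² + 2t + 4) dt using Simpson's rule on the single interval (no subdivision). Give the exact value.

525

S = (b−a)/6 · [f(2) + 4f(3.5) + f(5)] = 0.5·[28 + 4·145.75 + 439] = 525.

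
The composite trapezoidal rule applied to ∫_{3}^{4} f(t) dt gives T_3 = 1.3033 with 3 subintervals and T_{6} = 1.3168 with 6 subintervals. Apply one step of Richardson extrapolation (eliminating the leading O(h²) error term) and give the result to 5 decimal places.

R = (4·T_{6} − T_3) / 3 = (4·1.3168 − 1.3033)/3 = (3.9639)/3 = 1.32130.

1.32130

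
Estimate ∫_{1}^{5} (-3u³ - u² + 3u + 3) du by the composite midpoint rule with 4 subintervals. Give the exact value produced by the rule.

h = (5 − 1)/4 = 1.
Midpoints m₁,…,m₄ = 1.5, 2.5, 3.5, 4.5.
f(m₁)=-4.875, f(m₂)=-42.625, f(m₃)=-127.375, f(m₄)=-277.125.
h·[f(m₁) + f(m₂) + f(m₃) + f(m₄)] = 1·(-452) = -452.

-452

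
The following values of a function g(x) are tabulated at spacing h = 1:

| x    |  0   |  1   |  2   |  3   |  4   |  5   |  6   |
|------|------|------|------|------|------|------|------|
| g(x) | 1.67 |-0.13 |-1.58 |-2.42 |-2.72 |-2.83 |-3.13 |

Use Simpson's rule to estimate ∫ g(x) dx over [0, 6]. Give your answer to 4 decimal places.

h = 1, n = 6.
(h/3)·[y₀ + 4y₁ + 2y₂ + 4y₃ + 2y₄ + 4y₅ + y₆] = 0.333333·(-31.58) = -10.5267.

-10.5267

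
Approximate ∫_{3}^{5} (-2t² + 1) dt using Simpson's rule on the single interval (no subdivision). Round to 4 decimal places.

-63.3333

S = (b−a)/6 · [f(3) + 4f(4) + f(5)] = 0.333333·[(-17) + 4·(-31) + (-49)] = -63.3333.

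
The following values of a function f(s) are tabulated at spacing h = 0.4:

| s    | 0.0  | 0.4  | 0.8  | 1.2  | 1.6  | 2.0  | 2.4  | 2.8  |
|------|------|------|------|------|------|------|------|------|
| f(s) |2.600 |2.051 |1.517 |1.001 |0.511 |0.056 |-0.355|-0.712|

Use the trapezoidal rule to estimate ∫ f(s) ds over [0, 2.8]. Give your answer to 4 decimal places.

2.2900

h = 0.4, n = 7.
(h/2)·[y₀ + 2y₁ + 2y₂ + 2y₃ + 2y₄ + 2y₅ + 2y₆ + y₇] = 0.2·(11.450) = 2.2900.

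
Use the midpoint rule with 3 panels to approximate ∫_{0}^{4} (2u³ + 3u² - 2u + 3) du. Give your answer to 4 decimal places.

h = (4 − 0)/3 = 1.333333.
Midpoints m₁,…,m₃ = 0.666667, 2, 3.333333.
f(m₁)=3.592593, f(m₂)=27, f(m₃)=103.740741.
h·[f(m₁) + f(m₂) + f(m₃)] = 1.333333·(134.333333) = 179.1111.

179.1111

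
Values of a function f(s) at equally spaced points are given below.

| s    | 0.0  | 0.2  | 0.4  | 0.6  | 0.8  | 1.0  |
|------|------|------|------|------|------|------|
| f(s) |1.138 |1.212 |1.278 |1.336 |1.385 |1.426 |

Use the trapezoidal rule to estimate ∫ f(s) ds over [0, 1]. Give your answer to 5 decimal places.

h = 0.2, n = 5.
(h/2)·[y₀ + 2y₁ + 2y₂ + 2y₃ + 2y₄ + y₅] = 0.1·(12.986) = 1.29860.

1.29860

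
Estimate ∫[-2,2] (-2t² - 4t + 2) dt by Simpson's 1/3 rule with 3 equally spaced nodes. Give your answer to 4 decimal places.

-2.6667

h = (2 − (-2))/2 = 2.
Nodes t₀,…,t₂ = -2, 0, 2.
f(t) = -2t² - 4t + 2: f₀=2, f₁=2, f₂=-14.
(h/3)·[f₀ + 4f₁ + f₂] = 0.666667·(-4) = -2.6667.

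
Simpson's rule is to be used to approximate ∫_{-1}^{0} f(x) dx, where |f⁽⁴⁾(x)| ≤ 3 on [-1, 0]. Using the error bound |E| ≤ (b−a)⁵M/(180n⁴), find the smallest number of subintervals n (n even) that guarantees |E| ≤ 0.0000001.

Need 3/(180n⁴) ≤ 0.0000001.
n⁴ ≥ 3/(180·0.0000001) = 166667 ⇒ n ≥ 20.2052, so the smallest even n is 22. (n must be even for Simpson's rule.)

22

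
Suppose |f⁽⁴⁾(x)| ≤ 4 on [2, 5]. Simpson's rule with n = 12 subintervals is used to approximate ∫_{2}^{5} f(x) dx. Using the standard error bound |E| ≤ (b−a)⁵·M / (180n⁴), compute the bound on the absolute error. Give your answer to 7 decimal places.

0.0002604

|E| ≤ (3)⁵·4 / (180·12⁴) = 972/3732480 = 0.0002604.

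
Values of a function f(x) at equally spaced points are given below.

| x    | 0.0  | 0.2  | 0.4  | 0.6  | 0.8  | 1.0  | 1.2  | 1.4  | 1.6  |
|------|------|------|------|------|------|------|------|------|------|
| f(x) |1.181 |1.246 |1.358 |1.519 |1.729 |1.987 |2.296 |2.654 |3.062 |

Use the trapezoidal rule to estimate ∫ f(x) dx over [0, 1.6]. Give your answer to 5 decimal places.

h = 0.2, n = 8.
(h/2)·[y₀ + 2y₁ + 2y₂ + 2y₃ + 2y₄ + 2y₅ + 2y₆ + 2y₇ + y₈] = 0.1·(29.821) = 2.98210.

2.98210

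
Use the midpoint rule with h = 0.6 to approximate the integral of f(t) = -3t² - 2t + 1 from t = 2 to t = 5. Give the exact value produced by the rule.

h = (5 − 2)/5 = 0.6.
Midpoints m₁,…,m₅ = 2.3, 2.9, 3.5, 4.1, 4.7.
f(m₁)=-19.47, f(m₂)=-30.03, f(m₃)=-42.75, f(m₄)=-57.63, f(m₅)=-74.67.
h·[f(m₁) + f(m₂) + f(m₃) + f(m₄) + f(m₅)] = 0.6·(-224.55) = -134.73.

-134.73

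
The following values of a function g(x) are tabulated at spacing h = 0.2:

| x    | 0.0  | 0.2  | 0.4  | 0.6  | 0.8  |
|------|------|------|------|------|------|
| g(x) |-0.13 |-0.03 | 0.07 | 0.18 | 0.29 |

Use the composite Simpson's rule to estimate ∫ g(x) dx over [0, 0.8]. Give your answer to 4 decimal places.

0.0600

h = 0.2, n = 4.
(h/3)·[y₀ + 4y₁ + 2y₂ + 4y₃ + y₄] = 0.066667·(0.90) = 0.0600.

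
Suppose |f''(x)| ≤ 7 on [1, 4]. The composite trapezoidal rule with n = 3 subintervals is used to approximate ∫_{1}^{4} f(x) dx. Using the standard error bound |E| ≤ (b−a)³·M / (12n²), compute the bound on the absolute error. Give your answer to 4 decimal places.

1.7500

|E| ≤ (3)³·7 / (12·3²) = 189/108 = 1.7500.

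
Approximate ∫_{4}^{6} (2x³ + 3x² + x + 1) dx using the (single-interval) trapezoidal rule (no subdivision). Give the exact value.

T = (b−a)/2 · [f(4) + f(6)] = 1·[181 + 547] = 728.

728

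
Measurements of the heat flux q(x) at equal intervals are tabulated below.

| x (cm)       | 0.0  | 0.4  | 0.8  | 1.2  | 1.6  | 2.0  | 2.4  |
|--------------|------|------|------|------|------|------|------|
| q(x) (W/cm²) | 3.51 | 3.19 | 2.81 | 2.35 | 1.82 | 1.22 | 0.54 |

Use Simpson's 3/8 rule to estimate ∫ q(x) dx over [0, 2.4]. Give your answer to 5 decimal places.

h = 0.4, n = 6.
(3h/8)·[y₀ + 3y₁ + 3y₂ + 2y₃ + 3y₄ + 3y₅ + y₆] = 0.15·(35.87) = 5.38050.

5.38050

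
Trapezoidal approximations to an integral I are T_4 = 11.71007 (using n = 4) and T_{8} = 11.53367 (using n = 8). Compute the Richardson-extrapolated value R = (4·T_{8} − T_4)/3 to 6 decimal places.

11.474870

R = (4·T_{8} − T_4) / 3 = (4·11.53367 − 11.71007)/3 = (34.42461)/3 = 11.474870.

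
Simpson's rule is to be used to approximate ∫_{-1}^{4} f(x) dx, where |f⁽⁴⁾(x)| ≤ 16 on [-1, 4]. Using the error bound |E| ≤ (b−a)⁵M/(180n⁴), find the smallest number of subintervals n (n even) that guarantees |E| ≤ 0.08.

8

Need 50000/(180n⁴) ≤ 0.08.
n⁴ ≥ 50000/(180·0.08) = 3472.22 ⇒ n ≥ 7.6763, so the smallest even n is 8. (n must be even for Simpson's rule.)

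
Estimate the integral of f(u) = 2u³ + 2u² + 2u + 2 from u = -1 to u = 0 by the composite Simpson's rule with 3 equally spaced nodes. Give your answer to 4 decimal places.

h = (0 − (-1))/2 = 0.5.
Nodes u₀,…,u₂ = -1, -0.5, 0.
f(u) = 2u³ + 2u² + 2u + 2: f₀=0, f₁=1.25, f₂=2.
(h/3)·[f₀ + 4f₁ + f₂] = 0.166667·(7) = 1.1667.

1.1667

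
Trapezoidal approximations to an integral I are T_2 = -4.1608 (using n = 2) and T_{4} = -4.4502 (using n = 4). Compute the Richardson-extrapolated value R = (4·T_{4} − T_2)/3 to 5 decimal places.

R = (4·T_{4} − T_2) / 3 = (4·(-4.4502) − (-4.1608))/3 = (-13.6400)/3 = -4.54667.

-4.54667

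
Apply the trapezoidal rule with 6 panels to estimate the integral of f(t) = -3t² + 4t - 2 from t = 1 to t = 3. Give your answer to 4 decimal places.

h = (3 − 1)/6 = 0.333333.
Nodes t₀,…,t₆ = 1, 1.333333, 1.666667, 2, 2.333333, 2.666667, 3.
f(t) = -3t² + 4t - 2: f₀=-1, f₁=-2, f₂=-3.666667, f₃=-6, f₄=-9, f₅=-12.666667, f₆=-17.
(h/2)·[f₀ + 2f₁ + 2f₂ + 2f₃ + 2f₄ + 2f₅ + f₆] = 0.166667·(-84.666667) = -14.1111.

-14.1111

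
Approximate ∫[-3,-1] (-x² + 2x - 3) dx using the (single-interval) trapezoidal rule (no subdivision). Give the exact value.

T = (b−a)/2 · [f(-3) + f(-1)] = 1·[(-18) + (-6)] = -24.

-24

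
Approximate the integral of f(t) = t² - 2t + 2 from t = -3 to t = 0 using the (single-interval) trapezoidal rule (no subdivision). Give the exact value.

T = (b−a)/2 · [f(-3) + f(0)] = 1.5·[17 + 2] = 28.5.

28.5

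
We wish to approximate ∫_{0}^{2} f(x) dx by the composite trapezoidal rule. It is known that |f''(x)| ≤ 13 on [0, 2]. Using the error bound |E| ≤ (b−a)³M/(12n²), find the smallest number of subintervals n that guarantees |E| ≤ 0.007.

36

Need 104/(12n²) ≤ 0.007.
n² ≥ 104/(12·0.007) = 1238.1 ⇒ n ≥ 35.1866, so the smallest n is 36.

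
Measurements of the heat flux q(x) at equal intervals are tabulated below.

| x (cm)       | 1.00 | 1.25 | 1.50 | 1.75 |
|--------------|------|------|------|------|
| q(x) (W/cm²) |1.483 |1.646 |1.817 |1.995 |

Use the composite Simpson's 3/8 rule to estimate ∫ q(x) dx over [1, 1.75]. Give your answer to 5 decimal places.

1.30003

h = 0.25, n = 3.
(3h/8)·[y₀ + 3y₁ + 3y₂ + y₃] = 0.09375·(13.867) = 1.30003.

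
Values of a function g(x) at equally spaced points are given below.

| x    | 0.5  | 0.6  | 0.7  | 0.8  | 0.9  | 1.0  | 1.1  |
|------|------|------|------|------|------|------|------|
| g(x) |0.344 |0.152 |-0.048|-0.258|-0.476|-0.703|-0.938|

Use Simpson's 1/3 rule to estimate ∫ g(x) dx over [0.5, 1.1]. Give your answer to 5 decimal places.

-0.16260

h = 0.1, n = 6.
(h/3)·[y₀ + 4y₁ + 2y₂ + 4y₃ + 2y₄ + 4y₅ + y₆] = 0.033333·(-4.878) = -0.16260.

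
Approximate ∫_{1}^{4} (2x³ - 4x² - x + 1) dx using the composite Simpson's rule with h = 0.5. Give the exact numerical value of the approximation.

h = (4 − 1)/6 = 0.5.
Nodes x₀,…,x₆ = 1, 1.5, 2, 2.5, 3, 3.5, 4.
f(x) = 2x³ - 4x² - x + 1: f₀=-2, f₁=-2.75, f₂=-1, f₃=4.75, f₄=16, f₅=34.25, f₆=61.
(h/3)·[f₀ + 4f₁ + 2f₂ + 4f₃ + 2f₄ + 4f₅ + f₆] = 0.166667·(234) = 39.

39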